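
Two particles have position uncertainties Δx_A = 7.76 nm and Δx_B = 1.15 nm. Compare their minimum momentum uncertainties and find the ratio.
Particle B has the larger minimum momentum uncertainty, by a factor of 6.75.

For each particle, the minimum momentum uncertainty is Δp_min = ℏ/(2Δx):

Particle A: Δp_A = ℏ/(2×7.760e-09 m) = 6.795e-27 kg·m/s
Particle B: Δp_B = ℏ/(2×1.150e-09 m) = 4.585e-26 kg·m/s

Ratio: Δp_B/Δp_A = 6.75

Since Δp_min ∝ 1/Δx, the particle with smaller position uncertainty (B) has larger momentum uncertainty.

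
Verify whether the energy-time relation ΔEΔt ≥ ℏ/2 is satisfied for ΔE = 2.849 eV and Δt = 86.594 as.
No, it violates the uncertainty relation.

Calculate the product ΔEΔt:
ΔE = 2.849 eV = 4.565e-19 J
ΔEΔt = (4.565e-19 J) × (8.659e-17 s)
ΔEΔt = 3.953e-35 J·s

Compare to the minimum allowed value ℏ/2:
ℏ/2 = 5.273e-35 J·s

Since ΔEΔt = 3.953e-35 J·s < 5.273e-35 J·s = ℏ/2,
this violates the uncertainty relation.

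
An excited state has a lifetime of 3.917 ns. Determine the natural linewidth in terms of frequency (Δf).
20.316 MHz

Using the energy-time uncertainty principle and E = hf:
ΔEΔt ≥ ℏ/2
hΔf·Δt ≥ ℏ/2

The minimum frequency uncertainty is:
Δf = ℏ/(2hτ) = 1/(4πτ)
Δf = 1/(4π × 3.917e-09 s)
Δf = 2.032e+07 Hz = 20.316 MHz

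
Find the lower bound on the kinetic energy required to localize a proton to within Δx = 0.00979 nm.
54.124 meV

Localizing a particle requires giving it sufficient momentum uncertainty:

1. From uncertainty principle: Δp ≥ ℏ/(2Δx)
   Δp_min = (1.055e-34 J·s) / (2 × 9.790e-12 m)
   Δp_min = 5.386e-24 kg·m/s

2. This momentum uncertainty corresponds to kinetic energy:
   KE ≈ (Δp)²/(2m) = (5.386e-24)²/(2 × 1.673e-27 kg)
   KE = 8.672e-21 J = 54.124 meV

Tighter localization requires more energy.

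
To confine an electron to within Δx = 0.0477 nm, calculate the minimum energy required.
4.186 eV

Localizing a particle requires giving it sufficient momentum uncertainty:

1. From uncertainty principle: Δp ≥ ℏ/(2Δx)
   Δp_min = (1.055e-34 J·s) / (2 × 4.770e-11 m)
   Δp_min = 1.105e-24 kg·m/s

2. This momentum uncertainty corresponds to kinetic energy:
   KE ≈ (Δp)²/(2m) = (1.105e-24)²/(2 × 9.109e-31 kg)
   KE = 6.707e-19 J = 4.186 eV

Tighter localization requires more energy.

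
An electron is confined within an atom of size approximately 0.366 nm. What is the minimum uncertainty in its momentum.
1.441 × 10^-25 kg·m/s

Using the Heisenberg uncertainty principle:
ΔxΔp ≥ ℏ/2

With Δx ≈ L = 3.660e-10 m (the confinement size):
Δp_min = ℏ/(2Δx)
Δp_min = (1.055e-34 J·s) / (2 × 3.660e-10 m)
Δp_min = 1.441e-25 kg·m/s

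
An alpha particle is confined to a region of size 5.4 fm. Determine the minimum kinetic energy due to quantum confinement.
44.781 keV

Using the uncertainty principle:

1. Position uncertainty: Δx ≈ 5.400e-15 m
2. Minimum momentum uncertainty: Δp = ℏ/(2Δx) = 9.765e-21 kg·m/s
3. Minimum kinetic energy:
   KE = (Δp)²/(2m) = (9.765e-21)²/(2 × 6.645e-27 kg)
   KE = 7.175e-15 J = 44.781 keV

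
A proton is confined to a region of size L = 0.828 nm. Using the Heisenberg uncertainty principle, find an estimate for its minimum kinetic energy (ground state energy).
7.566 μeV

Using the uncertainty principle to estimate ground state energy:

1. The position uncertainty is approximately the confinement size:
   Δx ≈ L = 8.280e-10 m

2. From ΔxΔp ≥ ℏ/2, the minimum momentum uncertainty is:
   Δp ≈ ℏ/(2L) = 6.368e-26 kg·m/s

3. The kinetic energy is approximately:
   KE ≈ (Δp)²/(2m) = (6.368e-26)²/(2 × 1.673e-27 kg)
   KE ≈ 1.212e-24 J = 7.566 μeV

This is an order-of-magnitude estimate of the ground state energy.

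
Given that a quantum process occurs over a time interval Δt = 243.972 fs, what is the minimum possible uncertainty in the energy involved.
1.349 meV

Using the energy-time uncertainty principle:
ΔEΔt ≥ ℏ/2

The minimum uncertainty in energy is:
ΔE_min = ℏ/(2Δt)
ΔE_min = (1.055e-34 J·s) / (2 × 2.440e-13 s)
ΔE_min = 2.161e-22 J = 1.349 meV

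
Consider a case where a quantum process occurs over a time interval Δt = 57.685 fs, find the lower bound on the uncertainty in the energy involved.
5.705 meV

Using the energy-time uncertainty principle:
ΔEΔt ≥ ℏ/2

The minimum uncertainty in energy is:
ΔE_min = ℏ/(2Δt)
ΔE_min = (1.055e-34 J·s) / (2 × 5.768e-14 s)
ΔE_min = 9.141e-22 J = 5.705 meV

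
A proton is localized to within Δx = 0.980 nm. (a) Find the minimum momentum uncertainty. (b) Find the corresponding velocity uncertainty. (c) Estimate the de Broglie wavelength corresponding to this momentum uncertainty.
(a) Δp_min = 5.380 × 10^-26 kg·m/s
(b) Δv_min = 32.168 m/s
(c) λ_dB = 12.315 nm

Step-by-step:

(a) From the uncertainty principle:
Δp_min = ℏ/(2Δx) = (1.055e-34 J·s)/(2 × 9.800e-10 m) = 5.380e-26 kg·m/s

(b) The velocity uncertainty:
Δv = Δp/m = (5.380e-26 kg·m/s)/(1.673e-27 kg) = 3.217e+01 m/s = 32.168 m/s

(c) The de Broglie wavelength for this momentum:
λ = h/p = (6.626e-34 J·s)/(5.380e-26 kg·m/s) = 1.232e-08 m = 12.315 nm

Note: The de Broglie wavelength is comparable to the localization size, as expected from wave-particle duality.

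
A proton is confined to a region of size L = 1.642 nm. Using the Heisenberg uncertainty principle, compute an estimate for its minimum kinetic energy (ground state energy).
1.924 μeV

Using the uncertainty principle to estimate ground state energy:

1. The position uncertainty is approximately the confinement size:
   Δx ≈ L = 1.642e-09 m

2. From ΔxΔp ≥ ℏ/2, the minimum momentum uncertainty is:
   Δp ≈ ℏ/(2L) = 3.211e-26 kg·m/s

3. The kinetic energy is approximately:
   KE ≈ (Δp)²/(2m) = (3.211e-26)²/(2 × 1.673e-27 kg)
   KE ≈ 3.083e-25 J = 1.924 μeV

This is an order-of-magnitude estimate of the ground state energy.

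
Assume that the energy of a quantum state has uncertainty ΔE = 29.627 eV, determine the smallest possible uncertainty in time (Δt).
11.108 as

Using the energy-time uncertainty principle:
ΔEΔt ≥ ℏ/2

The minimum uncertainty in time is:
Δt_min = ℏ/(2ΔE)
Δt_min = (1.055e-34 J·s) / (2 × 4.747e-18 J)
Δt_min = 1.111e-17 s = 11.108 as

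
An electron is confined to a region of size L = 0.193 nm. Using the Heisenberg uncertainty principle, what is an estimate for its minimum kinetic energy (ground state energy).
255.710 meV

Using the uncertainty principle to estimate ground state energy:

1. The position uncertainty is approximately the confinement size:
   Δx ≈ L = 1.930e-10 m

2. From ΔxΔp ≥ ℏ/2, the minimum momentum uncertainty is:
   Δp ≈ ℏ/(2L) = 2.732e-25 kg·m/s

3. The kinetic energy is approximately:
   KE ≈ (Δp)²/(2m) = (2.732e-25)²/(2 × 9.109e-31 kg)
   KE ≈ 4.097e-20 J = 255.710 meV

This is an order-of-magnitude estimate of the ground state energy.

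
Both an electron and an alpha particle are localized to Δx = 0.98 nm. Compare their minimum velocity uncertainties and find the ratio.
The electron has the larger minimum velocity uncertainty, by a ratio of 7294.3.

For both particles, Δp_min = ℏ/(2Δx) = 5.380e-26 kg·m/s (same for both).

The velocity uncertainty is Δv = Δp/m:
- electron: Δv = 5.380e-26 / 9.109e-31 = 5.907e+04 m/s = 59.065 km/s
- alpha particle: Δv = 5.380e-26 / 6.645e-27 = 8.097e+00 m/s = 8.097 m/s

Ratio: 5.907e+04 / 8.097e+00 = 7294.3

The lighter particle has larger velocity uncertainty because Δv ∝ 1/m.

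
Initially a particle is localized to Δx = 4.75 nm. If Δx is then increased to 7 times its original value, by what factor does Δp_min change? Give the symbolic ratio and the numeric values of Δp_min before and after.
Original Δp_min = 1.110 × 10^-26 kg·m/s; new Δp'_min = 1.586 × 10^-27 kg·m/s; ratio Δp'_min/Δp_min = 1/7.

From the uncertainty principle ΔxΔp ≥ ℏ/2, the minimum momentum uncertainty is Δp_min = ℏ/(2Δx).

Original (Δx = 4.75 nm = 4.750e-09 m):
Δp_min = (1.055e-34 J·s)/(2 × 4.750e-09 m) = 1.110e-26 kg·m/s

When Δx → 7Δx:
Δp'_min = ℏ/(2 × 7Δx) = (1/7) × ℏ/(2Δx) = (1/7) × Δp_min
Δp'_min = 1/7 × 1.110e-26 kg·m/s = 1.586e-27 kg·m/s

Since Δp_min ∝ 1/Δx, when Δx is increased to 7 times its original value, Δp_min decreases to 1/7 of its original value.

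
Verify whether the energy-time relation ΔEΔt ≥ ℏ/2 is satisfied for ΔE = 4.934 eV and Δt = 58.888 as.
No, it violates the uncertainty relation.

Calculate the product ΔEΔt:
ΔE = 4.934 eV = 7.905e-19 J
ΔEΔt = (7.905e-19 J) × (5.889e-17 s)
ΔEΔt = 4.655e-35 J·s

Compare to the minimum allowed value ℏ/2:
ℏ/2 = 5.273e-35 J·s

Since ΔEΔt = 4.655e-35 J·s < 5.273e-35 J·s = ℏ/2,
this violates the uncertainty relation.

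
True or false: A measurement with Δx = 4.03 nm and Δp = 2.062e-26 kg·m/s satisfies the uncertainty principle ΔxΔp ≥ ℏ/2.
Yes, it satisfies the uncertainty principle.

Calculate the product ΔxΔp:
ΔxΔp = (4.030e-09 m) × (2.062e-26 kg·m/s)
ΔxΔp = 8.310e-35 J·s

Compare to the minimum allowed value ℏ/2:
ℏ/2 = 5.273e-35 J·s

Since ΔxΔp = 8.310e-35 J·s ≥ 5.273e-35 J·s = ℏ/2,
the measurement satisfies the uncertainty principle.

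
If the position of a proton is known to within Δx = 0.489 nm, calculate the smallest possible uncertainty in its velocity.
64.467 m/s

Using the Heisenberg uncertainty principle and Δp = mΔv:
ΔxΔp ≥ ℏ/2
Δx(mΔv) ≥ ℏ/2

The minimum uncertainty in velocity is:
Δv_min = ℏ/(2mΔx)
Δv_min = (1.055e-34 J·s) / (2 × 1.673e-27 kg × 4.890e-10 m)
Δv_min = 6.447e+01 m/s = 64.467 m/s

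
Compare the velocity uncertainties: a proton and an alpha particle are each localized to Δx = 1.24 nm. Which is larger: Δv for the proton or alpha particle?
The proton has the larger minimum velocity uncertainty, by a ratio of 4.0.

For both particles, Δp_min = ℏ/(2Δx) = 4.252e-26 kg·m/s (same for both).

The velocity uncertainty is Δv = Δp/m:
- proton: Δv = 4.252e-26 / 1.673e-27 = 2.542e+01 m/s = 25.423 m/s
- alpha particle: Δv = 4.252e-26 / 6.645e-27 = 6.400e+00 m/s = 6.400 m/s

Ratio: 2.542e+01 / 6.400e+00 = 4.0

The lighter particle has larger velocity uncertainty because Δv ∝ 1/m.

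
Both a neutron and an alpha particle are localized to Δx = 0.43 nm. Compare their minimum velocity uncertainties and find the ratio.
The neutron has the larger minimum velocity uncertainty, by a ratio of 4.0.

For both particles, Δp_min = ℏ/(2Δx) = 1.226e-25 kg·m/s (same for both).

The velocity uncertainty is Δv = Δp/m:
- neutron: Δv = 1.226e-25 / 1.675e-27 = 7.321e+01 m/s = 73.212 m/s
- alpha particle: Δv = 1.226e-25 / 6.645e-27 = 1.845e+01 m/s = 18.455 m/s

Ratio: 7.321e+01 / 1.845e+01 = 4.0

The lighter particle has larger velocity uncertainty because Δv ∝ 1/m.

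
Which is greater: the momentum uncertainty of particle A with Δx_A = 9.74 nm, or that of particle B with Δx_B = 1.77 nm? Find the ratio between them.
Particle B has the larger minimum momentum uncertainty, by a factor of 5.50.

For each particle, the minimum momentum uncertainty is Δp_min = ℏ/(2Δx):

Particle A: Δp_A = ℏ/(2×9.740e-09 m) = 5.414e-27 kg·m/s
Particle B: Δp_B = ℏ/(2×1.770e-09 m) = 2.979e-26 kg·m/s

Ratio: Δp_B/Δp_A = 5.50

Since Δp_min ∝ 1/Δx, the particle with smaller position uncertainty (B) has larger momentum uncertainty.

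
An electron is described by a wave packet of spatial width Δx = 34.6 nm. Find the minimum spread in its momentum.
1.524 × 10^-27 kg·m/s

For a wave packet, the spatial width Δx and momentum spread Δp are related by the uncertainty principle:
ΔxΔp ≥ ℏ/2

The minimum momentum spread is:
Δp_min = ℏ/(2Δx)
Δp_min = (1.055e-34 J·s) / (2 × 3.460e-08 m)
Δp_min = 1.524e-27 kg·m/s

A wave packet cannot have both a well-defined position and well-defined momentum.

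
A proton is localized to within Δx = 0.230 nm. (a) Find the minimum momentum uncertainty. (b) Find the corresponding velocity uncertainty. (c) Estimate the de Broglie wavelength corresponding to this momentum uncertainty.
(a) Δp_min = 2.293 × 10^-25 kg·m/s
(b) Δv_min = 137.063 m/s
(c) λ_dB = 2.890 nm

Step-by-step:

(a) From the uncertainty principle:
Δp_min = ℏ/(2Δx) = (1.055e-34 J·s)/(2 × 2.300e-10 m) = 2.293e-25 kg·m/s

(b) The velocity uncertainty:
Δv = Δp/m = (2.293e-25 kg·m/s)/(1.673e-27 kg) = 1.371e+02 m/s = 137.063 m/s

(c) The de Broglie wavelength for this momentum:
λ = h/p = (6.626e-34 J·s)/(2.293e-25 kg·m/s) = 2.890e-09 m = 2.890 nm

Note: The de Broglie wavelength is comparable to the localization size, as expected from wave-particle duality.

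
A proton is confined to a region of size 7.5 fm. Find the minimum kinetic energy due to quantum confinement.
92.221 keV

Using the uncertainty principle:

1. Position uncertainty: Δx ≈ 7.500e-15 m
2. Minimum momentum uncertainty: Δp = ℏ/(2Δx) = 7.030e-21 kg·m/s
3. Minimum kinetic energy:
   KE = (Δp)²/(2m) = (7.030e-21)²/(2 × 1.673e-27 kg)
   KE = 1.478e-14 J = 92.221 keV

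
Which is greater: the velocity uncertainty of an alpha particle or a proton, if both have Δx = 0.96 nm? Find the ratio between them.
The proton has the larger minimum velocity uncertainty, by a ratio of 4.0.

For both particles, Δp_min = ℏ/(2Δx) = 5.493e-26 kg·m/s (same for both).

The velocity uncertainty is Δv = Δp/m:
- alpha particle: Δv = 5.493e-26 / 6.645e-27 = 8.266e+00 m/s = 8.266 m/s
- proton: Δv = 5.493e-26 / 1.673e-27 = 3.284e+01 m/s = 32.838 m/s

Ratio: 3.284e+01 / 8.266e+00 = 4.0

The lighter particle has larger velocity uncertainty because Δv ∝ 1/m.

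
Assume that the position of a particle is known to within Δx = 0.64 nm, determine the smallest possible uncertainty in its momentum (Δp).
8.239 × 10^-26 kg·m/s

Using the Heisenberg uncertainty principle:
ΔxΔp ≥ ℏ/2

The minimum uncertainty in momentum is:
Δp_min = ℏ/(2Δx)
Δp_min = (1.055e-34 J·s) / (2 × 6.400e-10 m)
Δp_min = 8.239e-26 kg·m/s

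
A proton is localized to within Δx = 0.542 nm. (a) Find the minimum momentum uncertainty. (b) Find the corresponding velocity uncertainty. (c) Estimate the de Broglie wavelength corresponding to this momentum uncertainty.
(a) Δp_min = 9.729 × 10^-26 kg·m/s
(b) Δv_min = 58.163 m/s
(c) λ_dB = 6.811 nm

Step-by-step:

(a) From the uncertainty principle:
Δp_min = ℏ/(2Δx) = (1.055e-34 J·s)/(2 × 5.420e-10 m) = 9.729e-26 kg·m/s

(b) The velocity uncertainty:
Δv = Δp/m = (9.729e-26 kg·m/s)/(1.673e-27 kg) = 5.816e+01 m/s = 58.163 m/s

(c) The de Broglie wavelength for this momentum:
λ = h/p = (6.626e-34 J·s)/(9.729e-26 kg·m/s) = 6.811e-09 m = 6.811 nm

Note: The de Broglie wavelength is comparable to the localization size, as expected from wave-particle duality.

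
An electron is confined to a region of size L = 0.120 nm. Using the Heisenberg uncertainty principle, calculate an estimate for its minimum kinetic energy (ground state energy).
661.455 meV

Using the uncertainty principle to estimate ground state energy:

1. The position uncertainty is approximately the confinement size:
   Δx ≈ L = 1.200e-10 m

2. From ΔxΔp ≥ ℏ/2, the minimum momentum uncertainty is:
   Δp ≈ ℏ/(2L) = 4.394e-25 kg·m/s

3. The kinetic energy is approximately:
   KE ≈ (Δp)²/(2m) = (4.394e-25)²/(2 × 9.109e-31 kg)
   KE ≈ 1.060e-19 J = 661.455 meV

This is an order-of-magnitude estimate of the ground state energy.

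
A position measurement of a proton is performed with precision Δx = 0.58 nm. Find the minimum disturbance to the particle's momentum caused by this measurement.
9.091 × 10^-26 kg·m/s

The uncertainty principle implies that measuring position disturbs momentum:
ΔxΔp ≥ ℏ/2

When we measure position with precision Δx, we necessarily introduce a momentum uncertainty:
Δp ≥ ℏ/(2Δx)
Δp_min = (1.055e-34 J·s) / (2 × 5.800e-10 m)
Δp_min = 9.091e-26 kg·m/s

The more precisely we measure position, the greater the momentum disturbance.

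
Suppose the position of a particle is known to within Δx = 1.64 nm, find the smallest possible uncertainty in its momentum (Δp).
3.215 × 10^-26 kg·m/s

Using the Heisenberg uncertainty principle:
ΔxΔp ≥ ℏ/2

The minimum uncertainty in momentum is:
Δp_min = ℏ/(2Δx)
Δp_min = (1.055e-34 J·s) / (2 × 1.640e-09 m)
Δp_min = 3.215e-26 kg·m/s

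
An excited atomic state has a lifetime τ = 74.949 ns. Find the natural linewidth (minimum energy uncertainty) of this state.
4.391 neV

Using the energy-time uncertainty principle:
ΔEΔt ≥ ℏ/2

The lifetime τ represents the time uncertainty Δt.
The natural linewidth (minimum energy uncertainty) is:

ΔE = ℏ/(2τ)
ΔE = (1.055e-34 J·s) / (2 × 7.495e-08 s)
ΔE = 7.035e-28 J = 4.391 neV

This natural linewidth limits the precision of spectroscopic measurements.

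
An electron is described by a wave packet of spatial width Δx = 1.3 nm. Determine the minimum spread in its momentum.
4.056 × 10^-26 kg·m/s

For a wave packet, the spatial width Δx and momentum spread Δp are related by the uncertainty principle:
ΔxΔp ≥ ℏ/2

The minimum momentum spread is:
Δp_min = ℏ/(2Δx)
Δp_min = (1.055e-34 J·s) / (2 × 1.300e-09 m)
Δp_min = 4.056e-26 kg·m/s

A wave packet cannot have both a well-defined position and well-defined momentum.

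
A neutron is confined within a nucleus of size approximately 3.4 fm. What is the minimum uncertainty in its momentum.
1.551 × 10^-20 kg·m/s

Using the Heisenberg uncertainty principle:
ΔxΔp ≥ ℏ/2

With Δx ≈ L = 3.400e-15 m (the confinement size):
Δp_min = ℏ/(2Δx)
Δp_min = (1.055e-34 J·s) / (2 × 3.400e-15 m)
Δp_min = 1.551e-20 kg·m/s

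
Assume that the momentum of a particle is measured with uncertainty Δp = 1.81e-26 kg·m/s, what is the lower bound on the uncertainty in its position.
2.913 nm

Using the Heisenberg uncertainty principle:
ΔxΔp ≥ ℏ/2

The minimum uncertainty in position is:
Δx_min = ℏ/(2Δp)
Δx_min = (1.055e-34 J·s) / (2 × 1.810e-26 kg·m/s)
Δx_min = 2.913e-09 m = 2.913 nm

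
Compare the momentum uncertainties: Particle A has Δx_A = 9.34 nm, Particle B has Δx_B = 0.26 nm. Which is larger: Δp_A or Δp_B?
Particle B has the larger minimum momentum uncertainty, by a factor of 35.92.

For each particle, the minimum momentum uncertainty is Δp_min = ℏ/(2Δx):

Particle A: Δp_A = ℏ/(2×9.340e-09 m) = 5.645e-27 kg·m/s
Particle B: Δp_B = ℏ/(2×2.600e-10 m) = 2.028e-25 kg·m/s

Ratio: Δp_B/Δp_A = 35.92

Since Δp_min ∝ 1/Δx, the particle with smaller position uncertainty (B) has larger momentum uncertainty.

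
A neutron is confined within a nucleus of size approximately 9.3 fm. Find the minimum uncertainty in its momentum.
5.670 × 10^-21 kg·m/s

Using the Heisenberg uncertainty principle:
ΔxΔp ≥ ℏ/2

With Δx ≈ L = 9.300e-15 m (the confinement size):
Δp_min = ℏ/(2Δx)
Δp_min = (1.055e-34 J·s) / (2 × 9.300e-15 m)
Δp_min = 5.670e-21 kg·m/s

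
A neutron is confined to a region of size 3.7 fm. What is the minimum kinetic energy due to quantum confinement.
378.401 keV

Using the uncertainty principle:

1. Position uncertainty: Δx ≈ 3.700e-15 m
2. Minimum momentum uncertainty: Δp = ℏ/(2Δx) = 1.425e-20 kg·m/s
3. Minimum kinetic energy:
   KE = (Δp)²/(2m) = (1.425e-20)²/(2 × 1.675e-27 kg)
   KE = 6.063e-14 J = 378.401 keV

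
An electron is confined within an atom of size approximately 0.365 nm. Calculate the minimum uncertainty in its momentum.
1.445 × 10^-25 kg·m/s

Using the Heisenberg uncertainty principle:
ΔxΔp ≥ ℏ/2

With Δx ≈ L = 3.650e-10 m (the confinement size):
Δp_min = ℏ/(2Δx)
Δp_min = (1.055e-34 J·s) / (2 × 3.650e-10 m)
Δp_min = 1.445e-25 kg·m/s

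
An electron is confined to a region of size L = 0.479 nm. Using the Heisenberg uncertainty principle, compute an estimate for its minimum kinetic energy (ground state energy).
41.514 meV

Using the uncertainty principle to estimate ground state energy:

1. The position uncertainty is approximately the confinement size:
   Δx ≈ L = 4.790e-10 m

2. From ΔxΔp ≥ ℏ/2, the minimum momentum uncertainty is:
   Δp ≈ ℏ/(2L) = 1.101e-25 kg·m/s

3. The kinetic energy is approximately:
   KE ≈ (Δp)²/(2m) = (1.101e-25)²/(2 × 9.109e-31 kg)
   KE ≈ 6.651e-21 J = 41.514 meV

This is an order-of-magnitude estimate of the ground state energy.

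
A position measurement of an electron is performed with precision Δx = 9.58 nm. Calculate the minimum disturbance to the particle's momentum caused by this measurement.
5.504 × 10^-27 kg·m/s

The uncertainty principle implies that measuring position disturbs momentum:
ΔxΔp ≥ ℏ/2

When we measure position with precision Δx, we necessarily introduce a momentum uncertainty:
Δp ≥ ℏ/(2Δx)
Δp_min = (1.055e-34 J·s) / (2 × 9.580e-09 m)
Δp_min = 5.504e-27 kg·m/s

The more precisely we measure position, the greater the momentum disturbance.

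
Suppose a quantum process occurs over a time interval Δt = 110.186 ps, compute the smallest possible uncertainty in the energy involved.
2.987 μeV

Using the energy-time uncertainty principle:
ΔEΔt ≥ ℏ/2

The minimum uncertainty in energy is:
ΔE_min = ℏ/(2Δt)
ΔE_min = (1.055e-34 J·s) / (2 × 1.102e-10 s)
ΔE_min = 4.785e-25 J = 2.987 μeV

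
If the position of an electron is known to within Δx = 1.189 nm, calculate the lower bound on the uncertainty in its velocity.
48.683 km/s

Using the Heisenberg uncertainty principle and Δp = mΔv:
ΔxΔp ≥ ℏ/2
Δx(mΔv) ≥ ℏ/2

The minimum uncertainty in velocity is:
Δv_min = ℏ/(2mΔx)
Δv_min = (1.055e-34 J·s) / (2 × 9.109e-31 kg × 1.189e-09 m)
Δv_min = 4.868e+04 m/s = 48.683 km/s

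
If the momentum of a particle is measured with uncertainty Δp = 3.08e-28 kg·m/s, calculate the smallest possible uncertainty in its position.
171.197 nm

Using the Heisenberg uncertainty principle:
ΔxΔp ≥ ℏ/2

The minimum uncertainty in position is:
Δx_min = ℏ/(2Δp)
Δx_min = (1.055e-34 J·s) / (2 × 3.080e-28 kg·m/s)
Δx_min = 1.712e-07 m = 171.197 nm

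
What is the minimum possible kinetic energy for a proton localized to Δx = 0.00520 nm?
191.844 meV

Localizing a particle requires giving it sufficient momentum uncertainty:

1. From uncertainty principle: Δp ≥ ℏ/(2Δx)
   Δp_min = (1.055e-34 J·s) / (2 × 5.200e-12 m)
   Δp_min = 1.014e-23 kg·m/s

2. This momentum uncertainty corresponds to kinetic energy:
   KE ≈ (Δp)²/(2m) = (1.014e-23)²/(2 × 1.673e-27 kg)
   KE = 3.074e-20 J = 191.844 meV

Tighter localization requires more energy.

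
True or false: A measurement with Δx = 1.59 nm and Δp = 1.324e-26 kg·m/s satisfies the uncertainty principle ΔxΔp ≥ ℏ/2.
No, it violates the uncertainty principle (impossible measurement).

Calculate the product ΔxΔp:
ΔxΔp = (1.590e-09 m) × (1.324e-26 kg·m/s)
ΔxΔp = 2.105e-35 J·s

Compare to the minimum allowed value ℏ/2:
ℏ/2 = 5.273e-35 J·s

Since ΔxΔp = 2.105e-35 J·s < 5.273e-35 J·s = ℏ/2,
the measurement violates the uncertainty principle.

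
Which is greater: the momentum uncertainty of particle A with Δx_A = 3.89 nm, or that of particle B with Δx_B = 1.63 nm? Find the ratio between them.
Particle B has the larger minimum momentum uncertainty, by a factor of 2.39.

For each particle, the minimum momentum uncertainty is Δp_min = ℏ/(2Δx):

Particle A: Δp_A = ℏ/(2×3.890e-09 m) = 1.355e-26 kg·m/s
Particle B: Δp_B = ℏ/(2×1.630e-09 m) = 3.235e-26 kg·m/s

Ratio: Δp_B/Δp_A = 2.39

Since Δp_min ∝ 1/Δx, the particle with smaller position uncertainty (B) has larger momentum uncertainty.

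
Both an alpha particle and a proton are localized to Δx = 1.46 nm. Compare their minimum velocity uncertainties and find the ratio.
The proton has the larger minimum velocity uncertainty, by a ratio of 4.0.

For both particles, Δp_min = ℏ/(2Δx) = 3.612e-26 kg·m/s (same for both).

The velocity uncertainty is Δv = Δp/m:
- alpha particle: Δv = 3.612e-26 / 6.645e-27 = 5.435e+00 m/s = 5.435 m/s
- proton: Δv = 3.612e-26 / 1.673e-27 = 2.159e+01 m/s = 21.592 m/s

Ratio: 2.159e+01 / 5.435e+00 = 4.0

The lighter particle has larger velocity uncertainty because Δv ∝ 1/m.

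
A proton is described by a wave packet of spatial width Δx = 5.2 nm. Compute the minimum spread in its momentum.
1.014 × 10^-26 kg·m/s

For a wave packet, the spatial width Δx and momentum spread Δp are related by the uncertainty principle:
ΔxΔp ≥ ℏ/2

The minimum momentum spread is:
Δp_min = ℏ/(2Δx)
Δp_min = (1.055e-34 J·s) / (2 × 5.200e-09 m)
Δp_min = 1.014e-26 kg·m/s

A wave packet cannot have both a well-defined position and well-defined momentum.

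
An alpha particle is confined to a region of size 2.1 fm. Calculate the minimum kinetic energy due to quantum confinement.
296.102 keV

Using the uncertainty principle:

1. Position uncertainty: Δx ≈ 2.100e-15 m
2. Minimum momentum uncertainty: Δp = ℏ/(2Δx) = 2.511e-20 kg·m/s
3. Minimum kinetic energy:
   KE = (Δp)²/(2m) = (2.511e-20)²/(2 × 6.645e-27 kg)
   KE = 4.744e-14 J = 296.102 keV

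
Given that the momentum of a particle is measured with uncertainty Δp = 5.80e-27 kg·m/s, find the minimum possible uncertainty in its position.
9.091 nm

Using the Heisenberg uncertainty principle:
ΔxΔp ≥ ℏ/2

The minimum uncertainty in position is:
Δx_min = ℏ/(2Δp)
Δx_min = (1.055e-34 J·s) / (2 × 5.800e-27 kg·m/s)
Δx_min = 9.091e-09 m = 9.091 nm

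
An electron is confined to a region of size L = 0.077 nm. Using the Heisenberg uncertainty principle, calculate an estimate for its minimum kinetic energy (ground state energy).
1.607 eV

Using the uncertainty principle to estimate ground state energy:

1. The position uncertainty is approximately the confinement size:
   Δx ≈ L = 7.700e-11 m

2. From ΔxΔp ≥ ℏ/2, the minimum momentum uncertainty is:
   Δp ≈ ℏ/(2L) = 6.848e-25 kg·m/s

3. The kinetic energy is approximately:
   KE ≈ (Δp)²/(2m) = (6.848e-25)²/(2 × 9.109e-31 kg)
   KE ≈ 2.574e-19 J = 1.607 eV

This is an order-of-magnitude estimate of the ground state energy.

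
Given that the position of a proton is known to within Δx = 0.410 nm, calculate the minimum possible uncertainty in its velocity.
76.889 m/s

Using the Heisenberg uncertainty principle and Δp = mΔv:
ΔxΔp ≥ ℏ/2
Δx(mΔv) ≥ ℏ/2

The minimum uncertainty in velocity is:
Δv_min = ℏ/(2mΔx)
Δv_min = (1.055e-34 J·s) / (2 × 1.673e-27 kg × 4.100e-10 m)
Δv_min = 7.689e+01 m/s = 76.889 m/s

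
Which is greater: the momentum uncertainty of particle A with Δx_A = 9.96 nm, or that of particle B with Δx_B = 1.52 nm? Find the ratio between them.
Particle B has the larger minimum momentum uncertainty, by a factor of 6.55.

For each particle, the minimum momentum uncertainty is Δp_min = ℏ/(2Δx):

Particle A: Δp_A = ℏ/(2×9.960e-09 m) = 5.294e-27 kg·m/s
Particle B: Δp_B = ℏ/(2×1.520e-09 m) = 3.469e-26 kg·m/s

Ratio: Δp_B/Δp_A = 6.55

Since Δp_min ∝ 1/Δx, the particle with smaller position uncertainty (B) has larger momentum uncertainty.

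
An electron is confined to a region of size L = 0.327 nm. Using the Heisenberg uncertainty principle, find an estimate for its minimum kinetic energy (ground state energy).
89.077 meV

Using the uncertainty principle to estimate ground state energy:

1. The position uncertainty is approximately the confinement size:
   Δx ≈ L = 3.270e-10 m

2. From ΔxΔp ≥ ℏ/2, the minimum momentum uncertainty is:
   Δp ≈ ℏ/(2L) = 1.612e-25 kg·m/s

3. The kinetic energy is approximately:
   KE ≈ (Δp)²/(2m) = (1.612e-25)²/(2 × 9.109e-31 kg)
   KE ≈ 1.427e-20 J = 89.077 meV

This is an order-of-magnitude estimate of the ground state energy.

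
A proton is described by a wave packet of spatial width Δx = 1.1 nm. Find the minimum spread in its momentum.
4.794 × 10^-26 kg·m/s

For a wave packet, the spatial width Δx and momentum spread Δp are related by the uncertainty principle:
ΔxΔp ≥ ℏ/2

The minimum momentum spread is:
Δp_min = ℏ/(2Δx)
Δp_min = (1.055e-34 J·s) / (2 × 1.100e-09 m)
Δp_min = 4.794e-26 kg·m/s

A wave packet cannot have both a well-defined position and well-defined momentum.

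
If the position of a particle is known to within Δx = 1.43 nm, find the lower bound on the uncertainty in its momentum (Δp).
3.687 × 10^-26 kg·m/s

Using the Heisenberg uncertainty principle:
ΔxΔp ≥ ℏ/2

The minimum uncertainty in momentum is:
Δp_min = ℏ/(2Δx)
Δp_min = (1.055e-34 J·s) / (2 × 1.430e-09 m)
Δp_min = 3.687e-26 kg·m/s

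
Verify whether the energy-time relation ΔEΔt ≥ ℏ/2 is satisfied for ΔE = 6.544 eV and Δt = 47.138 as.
No, it violates the uncertainty relation.

Calculate the product ΔEΔt:
ΔE = 6.544 eV = 1.048e-18 J
ΔEΔt = (1.048e-18 J) × (4.714e-17 s)
ΔEΔt = 4.942e-35 J·s

Compare to the minimum allowed value ℏ/2:
ℏ/2 = 5.273e-35 J·s

Since ΔEΔt = 4.942e-35 J·s < 5.273e-35 J·s = ℏ/2,
this violates the uncertainty relation.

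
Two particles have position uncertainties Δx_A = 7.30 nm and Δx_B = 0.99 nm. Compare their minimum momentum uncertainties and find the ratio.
Particle B has the larger minimum momentum uncertainty, by a factor of 7.37.

For each particle, the minimum momentum uncertainty is Δp_min = ℏ/(2Δx):

Particle A: Δp_A = ℏ/(2×7.300e-09 m) = 7.223e-27 kg·m/s
Particle B: Δp_B = ℏ/(2×9.900e-10 m) = 5.326e-26 kg·m/s

Ratio: Δp_B/Δp_A = 7.37

Since Δp_min ∝ 1/Δx, the particle with smaller position uncertainty (B) has larger momentum uncertainty.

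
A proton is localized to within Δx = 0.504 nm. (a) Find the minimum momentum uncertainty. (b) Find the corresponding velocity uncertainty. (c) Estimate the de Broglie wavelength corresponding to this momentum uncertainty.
(a) Δp_min = 1.046 × 10^-25 kg·m/s
(b) Δv_min = 62.549 m/s
(c) λ_dB = 6.333 nm

Step-by-step:

(a) From the uncertainty principle:
Δp_min = ℏ/(2Δx) = (1.055e-34 J·s)/(2 × 5.040e-10 m) = 1.046e-25 kg·m/s

(b) The velocity uncertainty:
Δv = Δp/m = (1.046e-25 kg·m/s)/(1.673e-27 kg) = 6.255e+01 m/s = 62.549 m/s

(c) The de Broglie wavelength for this momentum:
λ = h/p = (6.626e-34 J·s)/(1.046e-25 kg·m/s) = 6.333e-09 m = 6.333 nm

Note: The de Broglie wavelength is comparable to the localization size, as expected from wave-particle duality.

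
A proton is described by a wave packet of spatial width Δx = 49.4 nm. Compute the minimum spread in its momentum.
1.067 × 10^-27 kg·m/s

For a wave packet, the spatial width Δx and momentum spread Δp are related by the uncertainty principle:
ΔxΔp ≥ ℏ/2

The minimum momentum spread is:
Δp_min = ℏ/(2Δx)
Δp_min = (1.055e-34 J·s) / (2 × 4.940e-08 m)
Δp_min = 1.067e-27 kg·m/s

A wave packet cannot have both a well-defined position and well-defined momentum.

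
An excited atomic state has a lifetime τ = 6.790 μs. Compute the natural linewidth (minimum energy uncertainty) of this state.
48.469 peV

Using the energy-time uncertainty principle:
ΔEΔt ≥ ℏ/2

The lifetime τ represents the time uncertainty Δt.
The natural linewidth (minimum energy uncertainty) is:

ΔE = ℏ/(2τ)
ΔE = (1.055e-34 J·s) / (2 × 6.790e-06 s)
ΔE = 7.766e-30 J = 48.469 peV

This natural linewidth limits the precision of spectroscopic measurements.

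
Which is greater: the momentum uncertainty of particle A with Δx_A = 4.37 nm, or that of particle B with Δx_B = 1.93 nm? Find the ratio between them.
Particle B has the larger minimum momentum uncertainty, by a factor of 2.26.

For each particle, the minimum momentum uncertainty is Δp_min = ℏ/(2Δx):

Particle A: Δp_A = ℏ/(2×4.370e-09 m) = 1.207e-26 kg·m/s
Particle B: Δp_B = ℏ/(2×1.930e-09 m) = 2.732e-26 kg·m/s

Ratio: Δp_B/Δp_A = 2.26

Since Δp_min ∝ 1/Δx, the particle with smaller position uncertainty (B) has larger momentum uncertainty.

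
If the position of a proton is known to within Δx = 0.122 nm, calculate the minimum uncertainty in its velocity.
258.398 m/s

Using the Heisenberg uncertainty principle and Δp = mΔv:
ΔxΔp ≥ ℏ/2
Δx(mΔv) ≥ ℏ/2

The minimum uncertainty in velocity is:
Δv_min = ℏ/(2mΔx)
Δv_min = (1.055e-34 J·s) / (2 × 1.673e-27 kg × 1.220e-10 m)
Δv_min = 2.584e+02 m/s = 258.398 m/s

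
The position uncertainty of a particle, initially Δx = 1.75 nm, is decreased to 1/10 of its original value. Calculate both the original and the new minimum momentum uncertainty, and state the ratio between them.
Original Δp_min = 3.013 × 10^-26 kg·m/s; new Δp'_min = 3.013 × 10^-25 kg·m/s; ratio Δp'_min/Δp_min = 10.

From the uncertainty principle ΔxΔp ≥ ℏ/2, the minimum momentum uncertainty is Δp_min = ℏ/(2Δx).

Original (Δx = 1.75 nm = 1.750e-09 m):
Δp_min = (1.055e-34 J·s)/(2 × 1.750e-09 m) = 3.013e-26 kg·m/s

When Δx → (1/10)Δx:
Δp'_min = ℏ/(2 × (1/10)Δx) = 10 × ℏ/(2Δx) = 10 × Δp_min
Δp'_min = 10 × 3.013e-26 kg·m/s = 3.013e-25 kg·m/s

Since Δp_min ∝ 1/Δx, when Δx is decreased to 1/10 of its original value, Δp_min increases to 10 times its original value.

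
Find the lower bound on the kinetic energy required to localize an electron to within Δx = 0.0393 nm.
6.167 eV

Localizing a particle requires giving it sufficient momentum uncertainty:

1. From uncertainty principle: Δp ≥ ℏ/(2Δx)
   Δp_min = (1.055e-34 J·s) / (2 × 3.930e-11 m)
   Δp_min = 1.342e-24 kg·m/s

2. This momentum uncertainty corresponds to kinetic energy:
   KE ≈ (Δp)²/(2m) = (1.342e-24)²/(2 × 9.109e-31 kg)
   KE = 9.881e-19 J = 6.167 eV

Tighter localization requires more energy.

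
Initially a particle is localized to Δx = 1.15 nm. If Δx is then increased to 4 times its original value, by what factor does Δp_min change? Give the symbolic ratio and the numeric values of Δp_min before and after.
Original Δp_min = 4.585 × 10^-26 kg·m/s; new Δp'_min = 1.146 × 10^-26 kg·m/s; ratio Δp'_min/Δp_min = 1/4.

From the uncertainty principle ΔxΔp ≥ ℏ/2, the minimum momentum uncertainty is Δp_min = ℏ/(2Δx).

Original (Δx = 1.15 nm = 1.150e-09 m):
Δp_min = (1.055e-34 J·s)/(2 × 1.150e-09 m) = 4.585e-26 kg·m/s

When Δx → 4Δx:
Δp'_min = ℏ/(2 × 4Δx) = (1/4) × ℏ/(2Δx) = (1/4) × Δp_min
Δp'_min = 1/4 × 4.585e-26 kg·m/s = 1.146e-26 kg·m/s

Since Δp_min ∝ 1/Δx, when Δx is increased to 4 times its original value, Δp_min decreases to 1/4 of its original value.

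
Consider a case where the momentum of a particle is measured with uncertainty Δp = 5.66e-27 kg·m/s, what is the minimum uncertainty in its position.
9.316 nm

Using the Heisenberg uncertainty principle:
ΔxΔp ≥ ℏ/2

The minimum uncertainty in position is:
Δx_min = ℏ/(2Δp)
Δx_min = (1.055e-34 J·s) / (2 × 5.660e-27 kg·m/s)
Δx_min = 9.316e-09 m = 9.316 nm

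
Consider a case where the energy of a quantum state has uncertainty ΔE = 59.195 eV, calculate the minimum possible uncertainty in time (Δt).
5.560 as

Using the energy-time uncertainty principle:
ΔEΔt ≥ ℏ/2

The minimum uncertainty in time is:
Δt_min = ℏ/(2ΔE)
Δt_min = (1.055e-34 J·s) / (2 × 9.484e-18 J)
Δt_min = 5.560e-18 s = 5.560 as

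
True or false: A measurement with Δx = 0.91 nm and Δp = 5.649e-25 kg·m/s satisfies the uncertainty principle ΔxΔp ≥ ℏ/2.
Yes, it satisfies the uncertainty principle.

Calculate the product ΔxΔp:
ΔxΔp = (9.100e-10 m) × (5.649e-25 kg·m/s)
ΔxΔp = 5.141e-34 J·s

Compare to the minimum allowed value ℏ/2:
ℏ/2 = 5.273e-35 J·s

Since ΔxΔp = 5.141e-34 J·s ≥ 5.273e-35 J·s = ℏ/2,
the measurement satisfies the uncertainty principle.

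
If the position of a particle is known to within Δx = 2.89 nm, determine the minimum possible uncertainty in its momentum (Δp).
1.825 × 10^-26 kg·m/s

Using the Heisenberg uncertainty principle:
ΔxΔp ≥ ℏ/2

The minimum uncertainty in momentum is:
Δp_min = ℏ/(2Δx)
Δp_min = (1.055e-34 J·s) / (2 × 2.890e-09 m)
Δp_min = 1.825e-26 kg·m/s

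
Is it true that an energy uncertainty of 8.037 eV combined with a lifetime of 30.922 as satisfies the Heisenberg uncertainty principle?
No, it violates the uncertainty relation.

Calculate the product ΔEΔt:
ΔE = 8.037 eV = 1.288e-18 J
ΔEΔt = (1.288e-18 J) × (3.092e-17 s)
ΔEΔt = 3.982e-35 J·s

Compare to the minimum allowed value ℏ/2:
ℏ/2 = 5.273e-35 J·s

Since ΔEΔt = 3.982e-35 J·s < 5.273e-35 J·s = ℏ/2,
this violates the uncertainty relation.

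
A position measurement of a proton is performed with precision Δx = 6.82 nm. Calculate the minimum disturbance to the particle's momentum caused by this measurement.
7.731 × 10^-27 kg·m/s

The uncertainty principle implies that measuring position disturbs momentum:
ΔxΔp ≥ ℏ/2

When we measure position with precision Δx, we necessarily introduce a momentum uncertainty:
Δp ≥ ℏ/(2Δx)
Δp_min = (1.055e-34 J·s) / (2 × 6.820e-09 m)
Δp_min = 7.731e-27 kg·m/s

The more precisely we measure position, the greater the momentum disturbance.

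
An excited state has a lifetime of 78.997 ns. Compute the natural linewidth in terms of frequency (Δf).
1.007 MHz

Using the energy-time uncertainty principle and E = hf:
ΔEΔt ≥ ℏ/2
hΔf·Δt ≥ ℏ/2

The minimum frequency uncertainty is:
Δf = ℏ/(2hτ) = 1/(4πτ)
Δf = 1/(4π × 7.900e-08 s)
Δf = 1.007e+06 Hz = 1.007 MHz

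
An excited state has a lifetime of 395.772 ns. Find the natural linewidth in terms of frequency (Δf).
201.069 kHz

Using the energy-time uncertainty principle and E = hf:
ΔEΔt ≥ ℏ/2
hΔf·Δt ≥ ℏ/2

The minimum frequency uncertainty is:
Δf = ℏ/(2hτ) = 1/(4πτ)
Δf = 1/(4π × 3.958e-07 s)
Δf = 2.011e+05 Hz = 201.069 kHz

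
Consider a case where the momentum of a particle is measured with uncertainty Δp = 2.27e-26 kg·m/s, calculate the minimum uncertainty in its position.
2.323 nm

Using the Heisenberg uncertainty principle:
ΔxΔp ≥ ℏ/2

The minimum uncertainty in position is:
Δx_min = ℏ/(2Δp)
Δx_min = (1.055e-34 J·s) / (2 × 2.270e-26 kg·m/s)
Δx_min = 2.323e-09 m = 2.323 nm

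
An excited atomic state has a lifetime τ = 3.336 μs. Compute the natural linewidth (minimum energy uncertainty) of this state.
98.653 peV

Using the energy-time uncertainty principle:
ΔEΔt ≥ ℏ/2

The lifetime τ represents the time uncertainty Δt.
The natural linewidth (minimum energy uncertainty) is:

ΔE = ℏ/(2τ)
ΔE = (1.055e-34 J·s) / (2 × 3.336e-06 s)
ΔE = 1.581e-29 J = 98.653 peV

This natural linewidth limits the precision of spectroscopic measurements.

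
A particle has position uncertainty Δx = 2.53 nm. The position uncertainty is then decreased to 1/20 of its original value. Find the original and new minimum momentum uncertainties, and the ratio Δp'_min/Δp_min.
Original Δp_min = 2.084 × 10^-26 kg·m/s; new Δp'_min = 4.168 × 10^-25 kg·m/s; ratio Δp'_min/Δp_min = 20.

From the uncertainty principle ΔxΔp ≥ ℏ/2, the minimum momentum uncertainty is Δp_min = ℏ/(2Δx).

Original (Δx = 2.53 nm = 2.530e-09 m):
Δp_min = (1.055e-34 J·s)/(2 × 2.530e-09 m) = 2.084e-26 kg·m/s

When Δx → (1/20)Δx:
Δp'_min = ℏ/(2 × (1/20)Δx) = 20 × ℏ/(2Δx) = 20 × Δp_min
Δp'_min = 20 × 2.084e-26 kg·m/s = 4.168e-25 kg·m/s

Since Δp_min ∝ 1/Δx, when Δx is decreased to 1/20 of its original value, Δp_min increases to 20 times its original value.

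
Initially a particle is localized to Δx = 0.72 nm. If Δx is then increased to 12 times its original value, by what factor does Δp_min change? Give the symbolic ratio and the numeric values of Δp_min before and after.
Original Δp_min = 7.323 × 10^-26 kg·m/s; new Δp'_min = 6.103 × 10^-27 kg·m/s; ratio Δp'_min/Δp_min = 1/12.

From the uncertainty principle ΔxΔp ≥ ℏ/2, the minimum momentum uncertainty is Δp_min = ℏ/(2Δx).

Original (Δx = 0.72 nm = 7.200e-10 m):
Δp_min = (1.055e-34 J·s)/(2 × 7.200e-10 m) = 7.323e-26 kg·m/s

When Δx → 12Δx:
Δp'_min = ℏ/(2 × 12Δx) = (1/12) × ℏ/(2Δx) = (1/12) × Δp_min
Δp'_min = 1/12 × 7.323e-26 kg·m/s = 6.103e-27 kg·m/s

Since Δp_min ∝ 1/Δx, when Δx is increased to 12 times its original value, Δp_min decreases to 1/12 of its original value.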